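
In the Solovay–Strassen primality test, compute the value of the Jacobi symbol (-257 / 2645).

-1

Reduce the numerator: -257 ≡ 2388 (mod 2645), so (-257 / 2645) = (2388 / 2645).
Factor out 2: 2388 = 2^2·597. Since 2645 ≡ 5 (mod 8), (2 / 2645) = -1, and (2 / 2645)^2 = +1. Now have (597 / 2645).
597 ≡ 1 (mod 4), so quadratic reciprocity gives (597 / 2645) = (2645 / 597). Reduce: 2645 ≡ 257 (mod 597). Now have (257 / 597).
257 ≡ 1 (mod 4), so quadratic reciprocity gives (257 / 597) = (597 / 257). Reduce: 597 ≡ 83 (mod 257). Now have (83 / 257).
257 ≡ 1 (mod 4), so quadratic reciprocity gives (83 / 257) = (257 / 83). Reduce: 257 ≡ 8 (mod 83). Now have (8 / 83).
Factor out 2: 8 = 2^3. Since 83 ≡ 3 (mod 8), (2 / 83) = -1, and (2 / 83)^3 = -1. Now have -(1 / 83).
(1 / 83) = 1. Collecting the sign factors: -1.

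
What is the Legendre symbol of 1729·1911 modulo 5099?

By multiplicativity, (1729·1911|5099) = (1729|5099)·(1911|5099).
First factor (1729|5099):
(1729|5099)
  = (5099|1729)    [QR: 1729 ≡ 1 mod 4, sign kept]
  = (1641|1729)    [5099 ≡ 1641 mod 1729]
  = (1729|1641)    [QR: 1641 ≡ 1 mod 4, sign kept]
  = (88|1641)    [1729 ≡ 88 mod 1641]
  = (11|1641)    [1641 ≡ 1 mod 8 ⇒ (2|1641)^3 = +1]
  = (1641|11)    [QR: 1641 ≡ 1 mod 4, sign kept]
  = (2|11)    [1641 ≡ 2 mod 11]
  = -(1|11)    [11 ≡ 3 mod 8 ⇒ (2|11) = -1]
  = -1    [(1|11) = 1]
Second factor (1911|5099):
(1911|5099)
  = -(5099|1911)    [QR: both ≡ 3 mod 4, sign flips]
  = -(1277|1911)    [5099 ≡ 1277 mod 1911]
  = -(1911|1277)    [QR: 1277 ≡ 1 mod 4, sign kept]
  = -(634|1277)    [1911 ≡ 634 mod 1277]
  = (317|1277)    [1277 ≡ 5 mod 8 ⇒ (2|1277) = -1]
  = (1277|317)    [QR: 317 ≡ 1 mod 4, sign kept]
  = (9|317)    [1277 ≡ 9 mod 317]
  = (317|9)    [QR: 9 ≡ 1 mod 4, sign kept]
  = (2|9)    [317 ≡ 2 mod 9]
  = (1|9)    [9 ≡ 1 mod 8 ⇒ (2|9) = +1]
  = 1    [(1|9) = 1]
Product: (-1)·(1) = -1.

-1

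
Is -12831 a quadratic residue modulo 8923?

Pull out -1: (-12831/8923) = (-1/8923)·(12831/8923). Since 8923 ≡ 3 (mod 4), (-1/8923) = -1. Now have -(12831/8923).
Reduce the numerator: 12831 ≡ 3908 (mod 8923), so (12831/8923) = (3908/8923).
Factor out 2: 3908 = 2^2·977. Since 8923 ≡ 3 (mod 8), (2/8923) = -1, and (2/8923)^2 = +1. Now have -(977/8923).
977 ≡ 1 (mod 4), so quadratic reciprocity gives (977/8923) = (8923/977). Reduce: 8923 ≡ 130 (mod 977). Now have -(130/977).
Factor out 2: 130 = 2·65. Since 977 ≡ 1 (mod 8), (2/977) = +1. Now have -(65/977).
65 ≡ 1 (mod 4), so quadratic reciprocity gives (65/977) = (977/65). Reduce: 977 ≡ 2 (mod 65). Now have -(2/65).
Factor out 2: 2 = 2. Since 65 ≡ 1 (mod 8), (2/65) = +1. Now have -(1/65).
(1/65) = 1. Collecting the sign factors: -1.
(-12831/8923) = -1, and 8923 is prime, so -12831 is not a quadratic residue mod 8923.

no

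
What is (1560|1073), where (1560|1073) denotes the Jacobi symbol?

Reduce the numerator: 1560 ≡ 487 (mod 1073), so (1560|1073) = (487|1073).
1073 ≡ 1 (mod 4), so quadratic reciprocity gives (487|1073) = (1073|487). Reduce: 1073 ≡ 99 (mod 487). Now have (99|487).
Both 99 ≡ 3 and 487 ≡ 3 (mod 4), so reciprocity gives (99|487) = -(487|99). Reduce: 487 ≡ 91 (mod 99). Now have -(91|99).
Both 91 ≡ 3 and 99 ≡ 3 (mod 4), so reciprocity gives (91|99) = -(99|91). Reduce: 99 ≡ 8 (mod 91). Now have (8|91).
Factor out 2: 8 = 2^3. Since 91 ≡ 3 (mod 8), (2|91) = -1, and (2|91)^3 = -1. Now have -(1|91).
(1|91) = 1. Collecting the sign factors: -1.

-1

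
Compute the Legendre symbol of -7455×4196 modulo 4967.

By multiplicativity, (-7455·4196/4967) = (-7455/4967)·(4196/4967).
First factor (-7455/4967):
(-7455/4967)
  = -(7455/4967)    [4967 ≡ 3 mod 4 ⇒ (-1/4967) = -1]
  = -(2488/4967)    [7455 ≡ 2488 mod 4967]
  = -(311/4967)    [4967 ≡ 7 mod 8 ⇒ (2/4967)^3 = +1]
  = (4967/311)    [QR: both ≡ 3 mod 4, sign flips]
  = (302/311)    [4967 ≡ 302 mod 311]
  = (151/311)    [311 ≡ 7 mod 8 ⇒ (2/311) = +1]
  = -(311/151)    [QR: both ≡ 3 mod 4, sign flips]
  = -(9/151)    [311 ≡ 9 mod 151]
  = -(151/9)    [QR: 9 ≡ 1 mod 4, sign kept]
  = -(7/9)    [151 ≡ 7 mod 9]
  = -(9/7)    [QR: 9 ≡ 1 mod 4, sign kept]
  = -(2/7)    [9 ≡ 2 mod 7]
  = -(1/7)    [7 ≡ 7 mod 8 ⇒ (2/7) = +1]
  = -1    [(1/7) = 1]
Second factor (4196/4967):
(4196/4967)
  = (1049/4967)    [4967 ≡ 7 mod 8 ⇒ (2/4967)^2 = +1]
  = (4967/1049)    [QR: 1049 ≡ 1 mod 4, sign kept]
  = (771/1049)    [4967 ≡ 771 mod 1049]
  = (1049/771)    [QR: 1049 ≡ 1 mod 4, sign kept]
  = (278/771)    [1049 ≡ 278 mod 771]
  = -(139/771)    [771 ≡ 3 mod 8 ⇒ (2/771) = -1]
  = (771/139)    [QR: both ≡ 3 mod 4, sign flips]
  = (76/139)    [771 ≡ 76 mod 139]
  = (19/139)    [139 ≡ 3 mod 8 ⇒ (2/139)^2 = +1]
  = -(139/19)    [QR: both ≡ 3 mod 4, sign flips]
  = -(6/19)    [139 ≡ 6 mod 19]
  = (3/19)    [19 ≡ 3 mod 8 ⇒ (2/19) = -1]
  = -(19/3)    [QR: both ≡ 3 mod 4, sign flips]
  = -(1/3)    [19 ≡ 1 mod 3]
  = -1    [(1/3) = 1]
Product: (-1)·(-1) = 1.

1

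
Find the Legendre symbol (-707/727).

-1

Reduce the numerator: -707 ≡ 20 (mod 727), so (-707/727) = (20/727).
Factor out 2: 20 = 2^2·5. Since 727 ≡ 7 (mod 8), (2/727) = +1, and (2/727)^2 = +1. Now have (5/727).
5 ≡ 1 (mod 4), so quadratic reciprocity gives (5/727) = (727/5). Reduce: 727 ≡ 2 (mod 5). Now have (2/5).
Factor out 2: 2 = 2. Since 5 ≡ 5 (mod 8), (2/5) = -1. Now have -(1/5).
(1/5) = 1. Collecting the sign factors: -1.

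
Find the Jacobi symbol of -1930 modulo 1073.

-1

(-1930/1073)
  = (216/1073)    [-1930 ≡ 216 mod 1073]
  = (27/1073)    [1073 ≡ 1 mod 8 ⇒ (2/1073)^3 = +1]
  = (1073/27)    [QR: 1073 ≡ 1 mod 4, sign kept]
  = (20/27)    [1073 ≡ 20 mod 27]
  = (5/27)    [27 ≡ 3 mod 8 ⇒ (2/27)^2 = +1]
  = (27/5)    [QR: 5 ≡ 1 mod 4, sign kept]
  = (2/5)    [27 ≡ 2 mod 5]
  = -(1/5)    [5 ≡ 5 mod 8 ⇒ (2/5) = -1]
  = -1    [(1/5) = 1]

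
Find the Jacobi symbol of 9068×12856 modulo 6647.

By multiplicativity, (9068·12856 / 6647) = (9068 / 6647)·(12856 / 6647).
First factor (9068 / 6647):
Reduce the numerator: 9068 ≡ 2421 (mod 6647), so (9068 / 6647) = (2421 / 6647).
2421 ≡ 1 (mod 4), so quadratic reciprocity gives (2421 / 6647) = (6647 / 2421). Reduce: 6647 ≡ 1805 (mod 2421). Now have (1805 / 2421).
1805 ≡ 1 (mod 4), so quadratic reciprocity gives (1805 / 2421) = (2421 / 1805). Reduce: 2421 ≡ 616 (mod 1805). Now have (616 / 1805).
Factor out 2: 616 = 2^3·77. Since 1805 ≡ 5 (mod 8), (2 / 1805) = -1, and (2 / 1805)^3 = -1. Now have -(77 / 1805).
77 ≡ 1 (mod 4), so quadratic reciprocity gives (77 / 1805) = (1805 / 77). Reduce: 1805 ≡ 34 (mod 77). Now have -(34 / 77).
Factor out 2: 34 = 2·17. Since 77 ≡ 5 (mod 8), (2 / 77) = -1. Now have (17 / 77).
17 ≡ 1 (mod 4), so quadratic reciprocity gives (17 / 77) = (77 / 17). Reduce: 77 ≡ 9 (mod 17). Now have (9 / 17).
9 ≡ 1 (mod 4), so quadratic reciprocity gives (9 / 17) = (17 / 9). Reduce: 17 ≡ 8 (mod 9). Now have (8 / 9).
Factor out 2: 8 = 2^3. Since 9 ≡ 1 (mod 8), (2 / 9) = +1, and (2 / 9)^3 = +1. Now have (1 / 9).
(1 / 9) = 1. Collecting the sign factors: 1.
Second factor (12856 / 6647):
Reduce the numerator: 12856 ≡ 6209 (mod 6647), so (12856 / 6647) = (6209 / 6647).
6209 ≡ 1 (mod 4), so quadratic reciprocity gives (6209 / 6647) = (6647 / 6209). Reduce: 6647 ≡ 438 (mod 6209). Now have (438 / 6209).
Factor out 2: 438 = 2·219. Since 6209 ≡ 1 (mod 8), (2 / 6209) = +1. Now have (219 / 6209).
6209 ≡ 1 (mod 4), so quadratic reciprocity gives (219 / 6209) = (6209 / 219). Reduce: 6209 ≡ 77 (mod 219). Now have (77 / 219).
77 ≡ 1 (mod 4), so quadratic reciprocity gives (77 / 219) = (219 / 77). Reduce: 219 ≡ 65 (mod 77). Now have (65 / 77).
65 ≡ 1 (mod 4), so quadratic reciprocity gives (65 / 77) = (77 / 65). Reduce: 77 ≡ 12 (mod 65). Now have (12 / 65).
Factor out 2: 12 = 2^2·3. Since 65 ≡ 1 (mod 8), (2 / 65) = +1, and (2 / 65)^2 = +1. Now have (3 / 65).
65 ≡ 1 (mod 4), so quadratic reciprocity gives (3 / 65) = (65 / 3). Reduce: 65 ≡ 2 (mod 3). Now have (2 / 3).
Factor out 2: 2 = 2. Since 3 ≡ 3 (mod 8), (2 / 3) = -1. Now have -(1 / 3).
(1 / 3) = 1. Collecting the sign factors: -1.
Product: (1)·(-1) = -1.

-1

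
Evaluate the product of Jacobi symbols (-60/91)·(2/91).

-1

By multiplicativity, (-60·2/91) = (-60/91)·(2/91).
First factor (-60/91):
(-60/91)
  = (31/91)    [-60 ≡ 31 mod 91]
  = -(91/31)    [QR: both ≡ 3 mod 4, sign flips]
  = -(29/31)    [91 ≡ 29 mod 31]
  = -(31/29)    [QR: 29 ≡ 1 mod 4, sign kept]
  = -(2/29)    [31 ≡ 2 mod 29]
  = (1/29)    [29 ≡ 5 mod 8 ⇒ (2/29) = -1]
  = 1    [(1/29) = 1]
Second factor (2/91):
(2/91)
  = -(1/91)    [91 ≡ 3 mod 8 ⇒ (2/91) = -1]
  = -1    [(1/91) = 1]
Product: (1)·(-1) = -1.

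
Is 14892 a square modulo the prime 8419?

no

Reduce the numerator: 14892 ≡ 6473 (mod 8419), so (14892/8419) = (6473/8419).
6473 ≡ 1 (mod 4), so quadratic reciprocity gives (6473/8419) = (8419/6473). Reduce: 8419 ≡ 1946 (mod 6473). Now have (1946/6473).
Factor out 2: 1946 = 2·973. Since 6473 ≡ 1 (mod 8), (2/6473) = +1. Now have (973/6473).
973 ≡ 1 (mod 4), so quadratic reciprocity gives (973/6473) = (6473/973). Reduce: 6473 ≡ 635 (mod 973). Now have (635/973).
973 ≡ 1 (mod 4), so quadratic reciprocity gives (635/973) = (973/635). Reduce: 973 ≡ 338 (mod 635). Now have (338/635).
Factor out 2: 338 = 2·169. Since 635 ≡ 3 (mod 8), (2/635) = -1. Now have -(169/635).
169 ≡ 1 (mod 4), so quadratic reciprocity gives (169/635) = (635/169). Reduce: 635 ≡ 128 (mod 169). Now have -(128/169).
Factor out 2: 128 = 2^7. Since 169 ≡ 1 (mod 8), (2/169) = +1, and (2/169)^7 = +1. Now have -(1/169).
(1/169) = 1. Collecting the sign factors: -1.
(14892/8419) = -1, and 8419 is prime, so 14892 is not a quadratic residue mod 8419.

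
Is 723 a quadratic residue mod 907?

Both 723 ≡ 3 and 907 ≡ 3 (mod 4), so reciprocity gives (723|907) = -(907|723). Reduce: 907 ≡ 184 (mod 723). Now have -(184|723).
Factor out 2: 184 = 2^3·23. Since 723 ≡ 3 (mod 8), (2|723) = -1, and (2|723)^3 = -1. Now have (23|723).
Both 23 ≡ 3 and 723 ≡ 3 (mod 4), so reciprocity gives (23|723) = -(723|23). Reduce: 723 ≡ 10 (mod 23). Now have -(10|23).
Factor out 2: 10 = 2·5. Since 23 ≡ 7 (mod 8), (2|23) = +1. Now have -(5|23).
5 ≡ 1 (mod 4), so quadratic reciprocity gives (5|23) = (23|5). Reduce: 23 ≡ 3 (mod 5). Now have -(3|5).
5 ≡ 1 (mod 4), so quadratic reciprocity gives (3|5) = (5|3). Reduce: 5 ≡ 2 (mod 3). Now have -(2|3).
Factor out 2: 2 = 2. Since 3 ≡ 3 (mod 8), (2|3) = -1. Now have (1|3).
(1|3) = 1. Collecting the sign factors: 1.
(723|907) = 1, and 907 is prime, so 723 is a quadratic residue mod 907.

yes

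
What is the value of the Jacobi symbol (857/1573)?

857 ≡ 1 (mod 4), so quadratic reciprocity gives (857/1573) = (1573/857). Reduce: 1573 ≡ 716 (mod 857). Now have (716/857).
Factor out 2: 716 = 2^2·179. Since 857 ≡ 1 (mod 8), (2/857) = +1, and (2/857)^2 = +1. Now have (179/857).
857 ≡ 1 (mod 4), so quadratic reciprocity gives (179/857) = (857/179). Reduce: 857 ≡ 141 (mod 179). Now have (141/179).
141 ≡ 1 (mod 4), so quadratic reciprocity gives (141/179) = (179/141). Reduce: 179 ≡ 38 (mod 141). Now have (38/141).
Factor out 2: 38 = 2·19. Since 141 ≡ 5 (mod 8), (2/141) = -1. Now have -(19/141).
141 ≡ 1 (mod 4), so quadratic reciprocity gives (19/141) = (141/19). Reduce: 141 ≡ 8 (mod 19). Now have -(8/19).
Factor out 2: 8 = 2^3. Since 19 ≡ 3 (mod 8), (2/19) = -1, and (2/19)^3 = -1. Now have (1/19).
(1/19) = 1. Collecting the sign factors: 1.

1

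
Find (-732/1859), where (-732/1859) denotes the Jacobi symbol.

(-732/1859)
  = (1127/1859)    [-732 ≡ 1127 mod 1859]
  = -(1859/1127)    [QR: both ≡ 3 mod 4, sign flips]
  = -(732/1127)    [1859 ≡ 732 mod 1127]
  = -(183/1127)    [1127 ≡ 7 mod 8 ⇒ (2/1127)^2 = +1]
  = (1127/183)    [QR: both ≡ 3 mod 4, sign flips]
  = (29/183)    [1127 ≡ 29 mod 183]
  = (183/29)    [QR: 29 ≡ 1 mod 4, sign kept]
  = (9/29)    [183 ≡ 9 mod 29]
  = (29/9)    [QR: 9 ≡ 1 mod 4, sign kept]
  = (2/9)    [29 ≡ 2 mod 9]
  = (1/9)    [9 ≡ 1 mod 8 ⇒ (2/9) = +1]
  = 1    [(1/9) = 1]

1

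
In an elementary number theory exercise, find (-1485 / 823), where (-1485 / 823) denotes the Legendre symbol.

(-1485 / 823)
  = (161 / 823)    [-1485 ≡ 161 mod 823]
  = (823 / 161)    [QR: 161 ≡ 1 mod 4, sign kept]
  = (18 / 161)    [823 ≡ 18 mod 161]
  = (9 / 161)    [161 ≡ 1 mod 8 ⇒ (2 / 161) = +1]
  = (161 / 9)    [QR: 9 ≡ 1 mod 4, sign kept]
  = (8 / 9)    [161 ≡ 8 mod 9]
  = (1 / 9)    [9 ≡ 1 mod 8 ⇒ (2 / 9)^3 = +1]
  = 1    [(1 / 9) = 1]

1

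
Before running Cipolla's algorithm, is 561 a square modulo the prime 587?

no

561 ≡ 1 (mod 4), so quadratic reciprocity gives (561/587) = (587/561). Reduce: 587 ≡ 26 (mod 561). Now have (26/561).
Factor out 2: 26 = 2·13. Since 561 ≡ 1 (mod 8), (2/561) = +1. Now have (13/561).
13 ≡ 1 (mod 4), so quadratic reciprocity gives (13/561) = (561/13). Reduce: 561 ≡ 2 (mod 13). Now have (2/13).
Factor out 2: 2 = 2. Since 13 ≡ 5 (mod 8), (2/13) = -1. Now have -(1/13).
(1/13) = 1. Collecting the sign factors: -1.
(561/587) = -1, and 587 is prime, so 561 is not a quadratic residue mod 587.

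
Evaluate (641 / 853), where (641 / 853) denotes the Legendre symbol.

641 ≡ 1 (mod 4), so quadratic reciprocity gives (641 / 853) = (853 / 641). Reduce: 853 ≡ 212 (mod 641). Now have (212 / 641).
Factor out 2: 212 = 2^2·53. Since 641 ≡ 1 (mod 8), (2 / 641) = +1, and (2 / 641)^2 = +1. Now have (53 / 641).
53 ≡ 1 (mod 4), so quadratic reciprocity gives (53 / 641) = (641 / 53). Reduce: 641 ≡ 5 (mod 53). Now have (5 / 53).
5 ≡ 1 (mod 4), so quadratic reciprocity gives (5 / 53) = (53 / 5). Reduce: 53 ≡ 3 (mod 5). Now have (3 / 5).
5 ≡ 1 (mod 4), so quadratic reciprocity gives (3 / 5) = (5 / 3). Reduce: 5 ≡ 2 (mod 3). Now have (2 / 3).
Factor out 2: 2 = 2. Since 3 ≡ 3 (mod 8), (2 / 3) = -1. Now have -(1 / 3).
(1 / 3) = 1. Collecting the sign factors: -1.

-1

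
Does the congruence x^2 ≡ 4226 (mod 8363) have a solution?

Factor out 2: 4226 = 2·2113. Since 8363 ≡ 3 (mod 8), (2|8363) = -1. Now have -(2113|8363).
2113 ≡ 1 (mod 4), so quadratic reciprocity gives (2113|8363) = (8363|2113). Reduce: 8363 ≡ 2024 (mod 2113). Now have -(2024|2113).
Factor out 2: 2024 = 2^3·253. Since 2113 ≡ 1 (mod 8), (2|2113) = +1, and (2|2113)^3 = +1. Now have -(253|2113).
253 ≡ 1 (mod 4), so quadratic reciprocity gives (253|2113) = (2113|253). Reduce: 2113 ≡ 89 (mod 253). Now have -(89|253).
89 ≡ 1 (mod 4), so quadratic reciprocity gives (89|253) = (253|89). Reduce: 253 ≡ 75 (mod 89). Now have -(75|89).
89 ≡ 1 (mod 4), so quadratic reciprocity gives (75|89) = (89|75). Reduce: 89 ≡ 14 (mod 75). Now have -(14|75).
Factor out 2: 14 = 2·7. Since 75 ≡ 3 (mod 8), (2|75) = -1. Now have (7|75).
Both 7 ≡ 3 and 75 ≡ 3 (mod 4), so reciprocity gives (7|75) = -(75|7). Reduce: 75 ≡ 5 (mod 7). Now have -(5|7).
5 ≡ 1 (mod 4), so quadratic reciprocity gives (5|7) = (7|5). Reduce: 7 ≡ 2 (mod 5). Now have -(2|5).
Factor out 2: 2 = 2. Since 5 ≡ 5 (mod 8), (2|5) = -1. Now have (1|5).
(1|5) = 1. Collecting the sign factors: 1.
(4226|8363) = 1, and 8363 is prime, so 4226 is a quadratic residue mod 8363.

yes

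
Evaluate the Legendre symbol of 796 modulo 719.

-1

Reduce the numerator: 796 ≡ 77 (mod 719), so (796 / 719) = (77 / 719).
77 ≡ 1 (mod 4), so quadratic reciprocity gives (77 / 719) = (719 / 77). Reduce: 719 ≡ 26 (mod 77). Now have (26 / 77).
Factor out 2: 26 = 2·13. Since 77 ≡ 5 (mod 8), (2 / 77) = -1. Now have -(13 / 77).
13 ≡ 1 (mod 4), so quadratic reciprocity gives (13 / 77) = (77 / 13). Reduce: 77 ≡ 12 (mod 13). Now have -(12 / 13).
Factor out 2: 12 = 2^2·3. Since 13 ≡ 5 (mod 8), (2 / 13) = -1, and (2 / 13)^2 = +1. Now have -(3 / 13).
13 ≡ 1 (mod 4), so quadratic reciprocity gives (3 / 13) = (13 / 3). Reduce: 13 ≡ 1 (mod 3). Now have -(1 / 3).
(1 / 3) = 1. Collecting the sign factors: -1.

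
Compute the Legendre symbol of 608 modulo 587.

1

Reduce the numerator: 608 ≡ 21 (mod 587), so (608/587) = (21/587).
21 ≡ 1 (mod 4), so quadratic reciprocity gives (21/587) = (587/21). Reduce: 587 ≡ 20 (mod 21). Now have (20/21).
Factor out 2: 20 = 2^2·5. Since 21 ≡ 5 (mod 8), (2/21) = -1, and (2/21)^2 = +1. Now have (5/21).
5 ≡ 1 (mod 4), so quadratic reciprocity gives (5/21) = (21/5). Reduce: 21 ≡ 1 (mod 5). Now have (1/5).
(1/5) = 1. Collecting the sign factors: 1.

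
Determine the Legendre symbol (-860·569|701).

By multiplicativity, (-860·569|701) = (-860|701)·(569|701).
First factor (-860|701):
(-860|701)
  = (542|701)    [-860 ≡ 542 mod 701]
  = -(271|701)    [701 ≡ 5 mod 8 ⇒ (2|701) = -1]
  = -(701|271)    [QR: 701 ≡ 1 mod 4, sign kept]
  = -(159|271)    [701 ≡ 159 mod 271]
  = (271|159)    [QR: both ≡ 3 mod 4, sign flips]
  = (112|159)    [271 ≡ 112 mod 159]
  = (7|159)    [159 ≡ 7 mod 8 ⇒ (2|159)^4 = +1]
  = -(159|7)    [QR: both ≡ 3 mod 4, sign flips]
  = -(5|7)    [159 ≡ 5 mod 7]
  = -(7|5)    [QR: 5 ≡ 1 mod 4, sign kept]
  = -(2|5)    [7 ≡ 2 mod 5]
  = (1|5)    [5 ≡ 5 mod 8 ⇒ (2|5) = -1]
  = 1    [(1|5) = 1]
Second factor (569|701):
(569|701)
  = (701|569)    [QR: 569 ≡ 1 mod 4, sign kept]
  = (132|569)    [701 ≡ 132 mod 569]
  = (33|569)    [569 ≡ 1 mod 8 ⇒ (2|569)^2 = +1]
  = (569|33)    [QR: 33 ≡ 1 mod 4, sign kept]
  = (8|33)    [569 ≡ 8 mod 33]
  = (1|33)    [33 ≡ 1 mod 8 ⇒ (2|33)^3 = +1]
  = 1    [(1|33) = 1]
Product: (1)·(1) = 1.

1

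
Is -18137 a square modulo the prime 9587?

no

Reduce the numerator: -18137 ≡ 1037 (mod 9587), so (-18137/9587) = (1037/9587).
1037 ≡ 1 (mod 4), so quadratic reciprocity gives (1037/9587) = (9587/1037). Reduce: 9587 ≡ 254 (mod 1037). Now have (254/1037).
Factor out 2: 254 = 2·127. Since 1037 ≡ 5 (mod 8), (2/1037) = -1. Now have -(127/1037).
1037 ≡ 1 (mod 4), so quadratic reciprocity gives (127/1037) = (1037/127). Reduce: 1037 ≡ 21 (mod 127). Now have -(21/127).
21 ≡ 1 (mod 4), so quadratic reciprocity gives (21/127) = (127/21). Reduce: 127 ≡ 1 (mod 21). Now have -(1/21).
(1/21) = 1. Collecting the sign factors: -1.
The Legendre symbol is -1, so x^2 ≡ -18137 (mod 9587) has no solution.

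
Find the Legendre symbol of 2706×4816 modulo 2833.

By multiplicativity, (2706·4816/2833) = (2706/2833)·(4816/2833).
First factor (2706/2833):
Factor out 2: 2706 = 2·1353. Since 2833 ≡ 1 (mod 8), (2/2833) = +1. Now have (1353/2833).
1353 ≡ 1 (mod 4), so quadratic reciprocity gives (1353/2833) = (2833/1353). Reduce: 2833 ≡ 127 (mod 1353). Now have (127/1353).
1353 ≡ 1 (mod 4), so quadratic reciprocity gives (127/1353) = (1353/127). Reduce: 1353 ≡ 83 (mod 127). Now have (83/127).
Both 83 ≡ 3 and 127 ≡ 3 (mod 4), so reciprocity gives (83/127) = -(127/83). Reduce: 127 ≡ 44 (mod 83). Now have -(44/83).
Factor out 2: 44 = 2^2·11. Since 83 ≡ 3 (mod 8), (2/83) = -1, and (2/83)^2 = +1. Now have -(11/83).
Both 11 ≡ 3 and 83 ≡ 3 (mod 4), so reciprocity gives (11/83) = -(83/11). Reduce: 83 ≡ 6 (mod 11). Now have (6/11).
Factor out 2: 6 = 2·3. Since 11 ≡ 3 (mod 8), (2/11) = -1. Now have -(3/11).
Both 3 ≡ 3 and 11 ≡ 3 (mod 4), so reciprocity gives (3/11) = -(11/3). Reduce: 11 ≡ 2 (mod 3). Now have (2/3).
Factor out 2: 2 = 2. Since 3 ≡ 3 (mod 8), (2/3) = -1. Now have -(1/3).
(1/3) = 1. Collecting the sign factors: -1.
Second factor (4816/2833):
Reduce the numerator: 4816 ≡ 1983 (mod 2833), so (4816/2833) = (1983/2833).
2833 ≡ 1 (mod 4), so quadratic reciprocity gives (1983/2833) = (2833/1983). Reduce: 2833 ≡ 850 (mod 1983). Now have (850/1983).
Factor out 2: 850 = 2·425. Since 1983 ≡ 7 (mod 8), (2/1983) = +1. Now have (425/1983).
425 ≡ 1 (mod 4), so quadratic reciprocity gives (425/1983) = (1983/425). Reduce: 1983 ≡ 283 (mod 425). Now have (283/425).
425 ≡ 1 (mod 4), so quadratic reciprocity gives (283/425) = (425/283). Reduce: 425 ≡ 142 (mod 283). Now have (142/283).
Factor out 2: 142 = 2·71. Since 283 ≡ 3 (mod 8), (2/283) = -1. Now have -(71/283).
Both 71 ≡ 3 and 283 ≡ 3 (mod 4), so reciprocity gives (71/283) = -(283/71). Reduce: 283 ≡ 70 (mod 71). Now have (70/71).
Factor out 2: 70 = 2·35. Since 71 ≡ 7 (mod 8), (2/71) = +1. Now have (35/71).
Both 35 ≡ 3 and 71 ≡ 3 (mod 4), so reciprocity gives (35/71) = -(71/35). Reduce: 71 ≡ 1 (mod 35). Now have -(1/35).
(1/35) = 1. Collecting the sign factors: -1.
Product: (-1)·(-1) = 1.

1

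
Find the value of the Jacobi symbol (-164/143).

Reduce the numerator: -164 ≡ 122 (mod 143), so (-164/143) = (122/143).
Factor out 2: 122 = 2·61. Since 143 ≡ 7 (mod 8), (2/143) = +1. Now have (61/143).
61 ≡ 1 (mod 4), so quadratic reciprocity gives (61/143) = (143/61). Reduce: 143 ≡ 21 (mod 61). Now have (21/61).
21 ≡ 1 (mod 4), so quadratic reciprocity gives (21/61) = (61/21). Reduce: 61 ≡ 19 (mod 21). Now have (19/21).
21 ≡ 1 (mod 4), so quadratic reciprocity gives (19/21) = (21/19). Reduce: 21 ≡ 2 (mod 19). Now have (2/19).
Factor out 2: 2 = 2. Since 19 ≡ 3 (mod 8), (2/19) = -1. Now have -(1/19).
(1/19) = 1. Collecting the sign factors: -1.

-1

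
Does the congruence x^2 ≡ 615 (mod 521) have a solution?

Reduce the numerator: 615 ≡ 94 (mod 521), so (615/521) = (94/521).
Factor out 2: 94 = 2·47. Since 521 ≡ 1 (mod 8), (2/521) = +1. Now have (47/521).
521 ≡ 1 (mod 4), so quadratic reciprocity gives (47/521) = (521/47). Reduce: 521 ≡ 4 (mod 47). Now have (4/47).
Factor out 2: 4 = 2^2. Since 47 ≡ 7 (mod 8), (2/47) = +1, and (2/47)^2 = +1. Now have (1/47).
(1/47) = 1. Collecting the sign factors: 1.
The Legendre symbol is 1, so x^2 ≡ 615 (mod 521) has solution.

yes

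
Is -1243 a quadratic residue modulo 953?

Reduce the numerator: -1243 ≡ 663 (mod 953), so (-1243/953) = (663/953).
953 ≡ 1 (mod 4), so quadratic reciprocity gives (663/953) = (953/663). Reduce: 953 ≡ 290 (mod 663). Now have (290/663).
Factor out 2: 290 = 2·145. Since 663 ≡ 7 (mod 8), (2/663) = +1. Now have (145/663).
145 ≡ 1 (mod 4), so quadratic reciprocity gives (145/663) = (663/145). Reduce: 663 ≡ 83 (mod 145). Now have (83/145).
145 ≡ 1 (mod 4), so quadratic reciprocity gives (83/145) = (145/83). Reduce: 145 ≡ 62 (mod 83). Now have (62/83).
Factor out 2: 62 = 2·31. Since 83 ≡ 3 (mod 8), (2/83) = -1. Now have -(31/83).
Both 31 ≡ 3 and 83 ≡ 3 (mod 4), so reciprocity gives (31/83) = -(83/31). Reduce: 83 ≡ 21 (mod 31). Now have (21/31).
21 ≡ 1 (mod 4), so quadratic reciprocity gives (21/31) = (31/21). Reduce: 31 ≡ 10 (mod 21). Now have (10/21).
Factor out 2: 10 = 2·5. Since 21 ≡ 5 (mod 8), (2/21) = -1. Now have -(5/21).
5 ≡ 1 (mod 4), so quadratic reciprocity gives (5/21) = (21/5). Reduce: 21 ≡ 1 (mod 5). Now have -(1/5).
(1/5) = 1. Collecting the sign factors: -1.
The Legendre symbol is -1, so x^2 ≡ -1243 (mod 953) has no solution.

no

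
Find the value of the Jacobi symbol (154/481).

1

Factor out 2: 154 = 2·77. Since 481 ≡ 1 (mod 8), (2/481) = +1. Now have (77/481).
77 ≡ 1 (mod 4), so quadratic reciprocity gives (77/481) = (481/77). Reduce: 481 ≡ 19 (mod 77). Now have (19/77).
77 ≡ 1 (mod 4), so quadratic reciprocity gives (19/77) = (77/19). Reduce: 77 ≡ 1 (mod 19). Now have (1/19).
(1/19) = 1. Collecting the sign factors: 1.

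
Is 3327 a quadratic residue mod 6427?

Both 3327 ≡ 3 and 6427 ≡ 3 (mod 4), so reciprocity gives (3327/6427) = -(6427/3327). Reduce: 6427 ≡ 3100 (mod 3327). Now have -(3100/3327).
Factor out 2: 3100 = 2^2·775. Since 3327 ≡ 7 (mod 8), (2/3327) = +1, and (2/3327)^2 = +1. Now have -(775/3327).
Both 775 ≡ 3 and 3327 ≡ 3 (mod 4), so reciprocity gives (775/3327) = -(3327/775). Reduce: 3327 ≡ 227 (mod 775). Now have (227/775).
Both 227 ≡ 3 and 775 ≡ 3 (mod 4), so reciprocity gives (227/775) = -(775/227). Reduce: 775 ≡ 94 (mod 227). Now have -(94/227).
Factor out 2: 94 = 2·47. Since 227 ≡ 3 (mod 8), (2/227) = -1. Now have (47/227).
Both 47 ≡ 3 and 227 ≡ 3 (mod 4), so reciprocity gives (47/227) = -(227/47). Reduce: 227 ≡ 39 (mod 47). Now have -(39/47).
Both 39 ≡ 3 and 47 ≡ 3 (mod 4), so reciprocity gives (39/47) = -(47/39). Reduce: 47 ≡ 8 (mod 39). Now have (8/39).
Factor out 2: 8 = 2^3. Since 39 ≡ 7 (mod 8), (2/39) = +1, and (2/39)^3 = +1. Now have (1/39).
(1/39) = 1. Collecting the sign factors: 1.
The Legendre symbol is 1, so x^2 ≡ 3327 (mod 6427) has solution.

yes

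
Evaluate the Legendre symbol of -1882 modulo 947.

1

(-1882 / 947)
  = -(1882 / 947)    [947 ≡ 3 mod 4 ⇒ (-1 / 947) = -1]
  = -(935 / 947)    [1882 ≡ 935 mod 947]
  = (947 / 935)    [QR: both ≡ 3 mod 4, sign flips]
  = (12 / 935)    [947 ≡ 12 mod 935]
  = (3 / 935)    [935 ≡ 7 mod 8 ⇒ (2 / 935)^2 = +1]
  = -(935 / 3)    [QR: both ≡ 3 mod 4, sign flips]
  = -(2 / 3)    [935 ≡ 2 mod 3]
  = (1 / 3)    [3 ≡ 3 mod 8 ⇒ (2 / 3) = -1]
  = 1    [(1 / 3) = 1]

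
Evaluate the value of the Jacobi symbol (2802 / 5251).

-1

Factor out 2: 2802 = 2·1401. Since 5251 ≡ 3 (mod 8), (2 / 5251) = -1. Now have -(1401 / 5251).
1401 ≡ 1 (mod 4), so quadratic reciprocity gives (1401 / 5251) = (5251 / 1401). Reduce: 5251 ≡ 1048 (mod 1401). Now have -(1048 / 1401).
Factor out 2: 1048 = 2^3·131. Since 1401 ≡ 1 (mod 8), (2 / 1401) = +1, and (2 / 1401)^3 = +1. Now have -(131 / 1401).
1401 ≡ 1 (mod 4), so quadratic reciprocity gives (131 / 1401) = (1401 / 131). Reduce: 1401 ≡ 91 (mod 131). Now have -(91 / 131).
Both 91 ≡ 3 and 131 ≡ 3 (mod 4), so reciprocity gives (91 / 131) = -(131 / 91). Reduce: 131 ≡ 40 (mod 91). Now have (40 / 91).
Factor out 2: 40 = 2^3·5. Since 91 ≡ 3 (mod 8), (2 / 91) = -1, and (2 / 91)^3 = -1. Now have -(5 / 91).
5 ≡ 1 (mod 4), so quadratic reciprocity gives (5 / 91) = (91 / 5). Reduce: 91 ≡ 1 (mod 5). Now have -(1 / 5).
(1 / 5) = 1. Collecting the sign factors: -1.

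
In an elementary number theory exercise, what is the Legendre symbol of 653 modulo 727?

1

(653/727)
  = (727/653)    [QR: 653 ≡ 1 mod 4, sign kept]
  = (74/653)    [727 ≡ 74 mod 653]
  = -(37/653)    [653 ≡ 5 mod 8 ⇒ (2/653) = -1]
  = -(653/37)    [QR: 37 ≡ 1 mod 4, sign kept]
  = -(24/37)    [653 ≡ 24 mod 37]
  = (3/37)    [37 ≡ 5 mod 8 ⇒ (2/37)^3 = -1]
  = (37/3)    [QR: 37 ≡ 1 mod 4, sign kept]
  = (1/3)    [37 ≡ 1 mod 3]
  = 1    [(1/3) = 1]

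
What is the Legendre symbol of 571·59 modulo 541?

By multiplicativity, (571·59|541) = (571|541)·(59|541).
First factor (571|541):
Reduce the numerator: 571 ≡ 30 (mod 541), so (571|541) = (30|541).
Factor out 2: 30 = 2·15. Since 541 ≡ 5 (mod 8), (2|541) = -1. Now have -(15|541).
541 ≡ 1 (mod 4), so quadratic reciprocity gives (15|541) = (541|15). Reduce: 541 ≡ 1 (mod 15). Now have -(1|15).
(1|15) = 1. Collecting the sign factors: -1.
Second factor (59|541):
541 ≡ 1 (mod 4), so quadratic reciprocity gives (59|541) = (541|59). Reduce: 541 ≡ 10 (mod 59). Now have (10|59).
Factor out 2: 10 = 2·5. Since 59 ≡ 3 (mod 8), (2|59) = -1. Now have -(5|59).
5 ≡ 1 (mod 4), so quadratic reciprocity gives (5|59) = (59|5). Reduce: 59 ≡ 4 (mod 5). Now have -(4|5).
Factor out 2: 4 = 2^2. Since 5 ≡ 5 (mod 8), (2|5) = -1, and (2|5)^2 = +1. Now have -(1|5).
(1|5) = 1. Collecting the sign factors: -1.
Product: (-1)·(-1) = 1.

1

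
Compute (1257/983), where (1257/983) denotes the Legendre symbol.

-1

(1257/983)
  = (274/983)    [1257 ≡ 274 mod 983]
  = (137/983)    [983 ≡ 7 mod 8 ⇒ (2/983) = +1]
  = (983/137)    [QR: 137 ≡ 1 mod 4, sign kept]
  = (24/137)    [983 ≡ 24 mod 137]
  = (3/137)    [137 ≡ 1 mod 8 ⇒ (2/137)^3 = +1]
  = (137/3)    [QR: 137 ≡ 1 mod 4, sign kept]
  = (2/3)    [137 ≡ 2 mod 3]
  = -(1/3)    [3 ≡ 3 mod 8 ⇒ (2/3) = -1]
  = -1    [(1/3) = 1]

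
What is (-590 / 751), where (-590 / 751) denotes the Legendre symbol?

(-590 / 751)
  = (161 / 751)    [-590 ≡ 161 mod 751]
  = (751 / 161)    [QR: 161 ≡ 1 mod 4, sign kept]
  = (107 / 161)    [751 ≡ 107 mod 161]
  = (161 / 107)    [QR: 161 ≡ 1 mod 4, sign kept]
  = (54 / 107)    [161 ≡ 54 mod 107]
  = -(27 / 107)    [107 ≡ 3 mod 8 ⇒ (2 / 107) = -1]
  = (107 / 27)    [QR: both ≡ 3 mod 4, sign flips]
  = (26 / 27)    [107 ≡ 26 mod 27]
  = -(13 / 27)    [27 ≡ 3 mod 8 ⇒ (2 / 27) = -1]
  = -(27 / 13)    [QR: 13 ≡ 1 mod 4, sign kept]
  = -(1 / 13)    [27 ≡ 1 mod 13]
  = -1    [(1 / 13) = 1]

-1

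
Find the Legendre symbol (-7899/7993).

1

Pull out -1: (-7899/7993) = (-1/7993)·(7899/7993). Since 7993 ≡ 1 (mod 4), (-1/7993) = +1. Now have (7899/7993).
7993 ≡ 1 (mod 4), so quadratic reciprocity gives (7899/7993) = (7993/7899). Reduce: 7993 ≡ 94 (mod 7899). Now have (94/7899).
Factor out 2: 94 = 2·47. Since 7899 ≡ 3 (mod 8), (2/7899) = -1. Now have -(47/7899).
Both 47 ≡ 3 and 7899 ≡ 3 (mod 4), so reciprocity gives (47/7899) = -(7899/47). Reduce: 7899 ≡ 3 (mod 47). Now have (3/47).
Both 3 ≡ 3 and 47 ≡ 3 (mod 4), so reciprocity gives (3/47) = -(47/3). Reduce: 47 ≡ 2 (mod 3). Now have -(2/3).
Factor out 2: 2 = 2. Since 3 ≡ 3 (mod 8), (2/3) = -1. Now have (1/3).
(1/3) = 1. Collecting the sign factors: 1.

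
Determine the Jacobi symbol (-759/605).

0

Reduce the numerator: -759 ≡ 451 (mod 605), so (-759/605) = (451/605).
605 ≡ 1 (mod 4), so quadratic reciprocity gives (451/605) = (605/451). Reduce: 605 ≡ 154 (mod 451). Now have (154/451).
Factor out 2: 154 = 2·77. Since 451 ≡ 3 (mod 8), (2/451) = -1. Now have -(77/451).
77 ≡ 1 (mod 4), so quadratic reciprocity gives (77/451) = (451/77). Reduce: 451 ≡ 66 (mod 77). Now have -(66/77).
Factor out 2: 66 = 2·33. Since 77 ≡ 5 (mod 8), (2/77) = -1. Now have (33/77).
33 ≡ 1 (mod 4), so quadratic reciprocity gives (33/77) = (77/33). Reduce: 77 ≡ 11 (mod 33). Now have (11/33).
33 ≡ 1 (mod 4), so quadratic reciprocity gives (11/33) = (33/11). Reduce: 33 ≡ 0 (mod 11). Now have (0/11).
The numerator is now 0 with denominator 11 > 1: the symbol is 0.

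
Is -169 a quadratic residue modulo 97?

yes

Reduce the numerator: -169 ≡ 25 (mod 97), so (-169/97) = (25/97).
25 ≡ 1 (mod 4), so quadratic reciprocity gives (25/97) = (97/25). Reduce: 97 ≡ 22 (mod 25). Now have (22/25).
Factor out 2: 22 = 2·11. Since 25 ≡ 1 (mod 8), (2/25) = +1. Now have (11/25).
25 ≡ 1 (mod 4), so quadratic reciprocity gives (11/25) = (25/11). Reduce: 25 ≡ 3 (mod 11). Now have (3/11).
Both 3 ≡ 3 and 11 ≡ 3 (mod 4), so reciprocity gives (3/11) = -(11/3). Reduce: 11 ≡ 2 (mod 3). Now have -(2/3).
Factor out 2: 2 = 2. Since 3 ≡ 3 (mod 8), (2/3) = -1. Now have (1/3).
(1/3) = 1. Collecting the sign factors: 1.
The Legendre symbol is 1, so x^2 ≡ -169 (mod 97) has solution.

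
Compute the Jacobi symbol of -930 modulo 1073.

(-930/1073)
  = (143/1073)    [-930 ≡ 143 mod 1073]
  = (1073/143)    [QR: 1073 ≡ 1 mod 4, sign kept]
  = (72/143)    [1073 ≡ 72 mod 143]
  = (9/143)    [143 ≡ 7 mod 8 ⇒ (2/143)^3 = +1]
  = (143/9)    [QR: 9 ≡ 1 mod 4, sign kept]
  = (8/9)    [143 ≡ 8 mod 9]
  = (1/9)    [9 ≡ 1 mod 8 ⇒ (2/9)^3 = +1]
  = 1    [(1/9) = 1]

1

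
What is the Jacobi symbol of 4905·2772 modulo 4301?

0

By multiplicativity, (4905·2772|4301) = (4905|4301)·(2772|4301).
First factor (4905|4301):
(4905|4301)
  = (604|4301)    [4905 ≡ 604 mod 4301]
  = (151|4301)    [4301 ≡ 5 mod 8 ⇒ (2|4301)^2 = +1]
  = (4301|151)    [QR: 4301 ≡ 1 mod 4, sign kept]
  = (73|151)    [4301 ≡ 73 mod 151]
  = (151|73)    [QR: 73 ≡ 1 mod 4, sign kept]
  = (5|73)    [151 ≡ 5 mod 73]
  = (73|5)    [QR: 5 ≡ 1 mod 4, sign kept]
  = (3|5)    [73 ≡ 3 mod 5]
  = (5|3)    [QR: 5 ≡ 1 mod 4, sign kept]
  = (2|3)    [5 ≡ 2 mod 3]
  = -(1|3)    [3 ≡ 3 mod 8 ⇒ (2|3) = -1]
  = -1    [(1|3) = 1]
Second factor (2772|4301):
(2772|4301)
  = (693|4301)    [4301 ≡ 5 mod 8 ⇒ (2|4301)^2 = +1]
  = (4301|693)    [QR: 693 ≡ 1 mod 4, sign kept]
  = (143|693)    [4301 ≡ 143 mod 693]
  = (693|143)    [QR: 693 ≡ 1 mod 4, sign kept]
  = (121|143)    [693 ≡ 121 mod 143]
  = (143|121)    [QR: 121 ≡ 1 mod 4, sign kept]
  = (22|121)    [143 ≡ 22 mod 121]
  = (11|121)    [121 ≡ 1 mod 8 ⇒ (2|121) = +1]
  = (121|11)    [QR: 121 ≡ 1 mod 4, sign kept]
  = (0|11)    [121 ≡ 0 mod 11]
  = 0    [numerator 0, gcd > 1]
Product: (-1)·(0) = 0.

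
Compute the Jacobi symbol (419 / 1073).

1

(419 / 1073)
  = (1073 / 419)    [QR: 1073 ≡ 1 mod 4, sign kept]
  = (235 / 419)    [1073 ≡ 235 mod 419]
  = -(419 / 235)    [QR: both ≡ 3 mod 4, sign flips]
  = -(184 / 235)    [419 ≡ 184 mod 235]
  = (23 / 235)    [235 ≡ 3 mod 8 ⇒ (2 / 235)^3 = -1]
  = -(235 / 23)    [QR: both ≡ 3 mod 4, sign flips]
  = -(5 / 23)    [235 ≡ 5 mod 23]
  = -(23 / 5)    [QR: 5 ≡ 1 mod 4, sign kept]
  = -(3 / 5)    [23 ≡ 3 mod 5]
  = -(5 / 3)    [QR: 5 ≡ 1 mod 4, sign kept]
  = -(2 / 3)    [5 ≡ 2 mod 3]
  = (1 / 3)    [3 ≡ 3 mod 8 ⇒ (2 / 3) = -1]
  = 1    [(1 / 3) = 1]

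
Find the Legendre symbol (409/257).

-1

(409/257)
  = (152/257)    [409 ≡ 152 mod 257]
  = (19/257)    [257 ≡ 1 mod 8 ⇒ (2/257)^3 = +1]
  = (257/19)    [QR: 257 ≡ 1 mod 4, sign kept]
  = (10/19)    [257 ≡ 10 mod 19]
  = -(5/19)    [19 ≡ 3 mod 8 ⇒ (2/19) = -1]
  = -(19/5)    [QR: 5 ≡ 1 mod 4, sign kept]
  = -(4/5)    [19 ≡ 4 mod 5]
  = -(1/5)    [5 ≡ 5 mod 8 ⇒ (2/5)^2 = +1]
  = -1    [(1/5) = 1]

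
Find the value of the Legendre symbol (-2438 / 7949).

(-2438 / 7949)
  = (5511 / 7949)    [-2438 ≡ 5511 mod 7949]
  = (7949 / 5511)    [QR: 7949 ≡ 1 mod 4, sign kept]
  = (2438 / 5511)    [7949 ≡ 2438 mod 5511]
  = (1219 / 5511)    [5511 ≡ 7 mod 8 ⇒ (2 / 5511) = +1]
  = -(5511 / 1219)    [QR: both ≡ 3 mod 4, sign flips]
  = -(635 / 1219)    [5511 ≡ 635 mod 1219]
  = (1219 / 635)    [QR: both ≡ 3 mod 4, sign flips]
  = (584 / 635)    [1219 ≡ 584 mod 635]
  = -(73 / 635)    [635 ≡ 3 mod 8 ⇒ (2 / 635)^3 = -1]
  = -(635 / 73)    [QR: 73 ≡ 1 mod 4, sign kept]
  = -(51 / 73)    [635 ≡ 51 mod 73]
  = -(73 / 51)    [QR: 73 ≡ 1 mod 4, sign kept]
  = -(22 / 51)    [73 ≡ 22 mod 51]
  = (11 / 51)    [51 ≡ 3 mod 8 ⇒ (2 / 51) = -1]
  = -(51 / 11)    [QR: both ≡ 3 mod 4, sign flips]
  = -(7 / 11)    [51 ≡ 7 mod 11]
  = (11 / 7)    [QR: both ≡ 3 mod 4, sign flips]
  = (4 / 7)    [11 ≡ 4 mod 7]
  = (1 / 7)    [7 ≡ 7 mod 8 ⇒ (2 / 7)^2 = +1]
  = 1    [(1 / 7) = 1]

1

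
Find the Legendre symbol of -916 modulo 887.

Reduce the numerator: -916 ≡ 858 (mod 887), so (-916/887) = (858/887).
Factor out 2: 858 = 2·429. Since 887 ≡ 7 (mod 8), (2/887) = +1. Now have (429/887).
429 ≡ 1 (mod 4), so quadratic reciprocity gives (429/887) = (887/429). Reduce: 887 ≡ 29 (mod 429). Now have (29/429).
29 ≡ 1 (mod 4), so quadratic reciprocity gives (29/429) = (429/29). Reduce: 429 ≡ 23 (mod 29). Now have (23/29).
29 ≡ 1 (mod 4), so quadratic reciprocity gives (23/29) = (29/23). Reduce: 29 ≡ 6 (mod 23). Now have (6/23).
Factor out 2: 6 = 2·3. Since 23 ≡ 7 (mod 8), (2/23) = +1. Now have (3/23).
Both 3 ≡ 3 and 23 ≡ 3 (mod 4), so reciprocity gives (3/23) = -(23/3). Reduce: 23 ≡ 2 (mod 3). Now have -(2/3).
Factor out 2: 2 = 2. Since 3 ≡ 3 (mod 8), (2/3) = -1. Now have (1/3).
(1/3) = 1. Collecting the sign factors: 1.

1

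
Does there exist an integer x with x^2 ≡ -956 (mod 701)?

no

Reduce the numerator: -956 ≡ 446 (mod 701), so (-956/701) = (446/701).
Factor out 2: 446 = 2·223. Since 701 ≡ 5 (mod 8), (2/701) = -1. Now have -(223/701).
701 ≡ 1 (mod 4), so quadratic reciprocity gives (223/701) = (701/223). Reduce: 701 ≡ 32 (mod 223). Now have -(32/223).
Factor out 2: 32 = 2^5. Since 223 ≡ 7 (mod 8), (2/223) = +1, and (2/223)^5 = +1. Now have -(1/223).
(1/223) = 1. Collecting the sign factors: -1.
The Legendre symbol is -1, so x^2 ≡ -956 (mod 701) has no solution.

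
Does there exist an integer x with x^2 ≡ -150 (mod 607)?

Reduce the numerator: -150 ≡ 457 (mod 607), so (-150/607) = (457/607).
457 ≡ 1 (mod 4), so quadratic reciprocity gives (457/607) = (607/457). Reduce: 607 ≡ 150 (mod 457). Now have (150/457).
Factor out 2: 150 = 2·75. Since 457 ≡ 1 (mod 8), (2/457) = +1. Now have (75/457).
457 ≡ 1 (mod 4), so quadratic reciprocity gives (75/457) = (457/75). Reduce: 457 ≡ 7 (mod 75). Now have (7/75).
Both 7 ≡ 3 and 75 ≡ 3 (mod 4), so reciprocity gives (7/75) = -(75/7). Reduce: 75 ≡ 5 (mod 7). Now have -(5/7).
5 ≡ 1 (mod 4), so quadratic reciprocity gives (5/7) = (7/5). Reduce: 7 ≡ 2 (mod 5). Now have -(2/5).
Factor out 2: 2 = 2. Since 5 ≡ 5 (mod 8), (2/5) = -1. Now have (1/5).
(1/5) = 1. Collecting the sign factors: 1.
(-150/607) = 1, and 607 is prime, so -150 is a quadratic residue mod 607.

yes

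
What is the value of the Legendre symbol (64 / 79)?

(64 / 79)
  = (1 / 79)    [79 ≡ 7 mod 8 ⇒ (2 / 79)^6 = +1]
  = 1    [(1 / 79) = 1]

1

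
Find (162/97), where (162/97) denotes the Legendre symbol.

1

(162/97)
  = (65/97)    [162 ≡ 65 mod 97]
  = (97/65)    [QR: 65 ≡ 1 mod 4, sign kept]
  = (32/65)    [97 ≡ 32 mod 65]
  = (1/65)    [65 ≡ 1 mod 8 ⇒ (2/65)^5 = +1]
  = 1    [(1/65) = 1]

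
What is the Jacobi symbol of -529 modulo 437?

0

Reduce the numerator: -529 ≡ 345 (mod 437), so (-529/437) = (345/437).
345 ≡ 1 (mod 4), so quadratic reciprocity gives (345/437) = (437/345). Reduce: 437 ≡ 92 (mod 345). Now have (92/345).
Factor out 2: 92 = 2^2·23. Since 345 ≡ 1 (mod 8), (2/345) = +1, and (2/345)^2 = +1. Now have (23/345).
345 ≡ 1 (mod 4), so quadratic reciprocity gives (23/345) = (345/23). Reduce: 345 ≡ 0 (mod 23). Now have (0/23).
The numerator is now 0 with denominator 23 > 1: the symbol is 0.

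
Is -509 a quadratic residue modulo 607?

(-509|607)
  = (98|607)    [-509 ≡ 98 mod 607]
  = (49|607)    [607 ≡ 7 mod 8 ⇒ (2|607) = +1]
  = (607|49)    [QR: 49 ≡ 1 mod 4, sign kept]
  = (19|49)    [607 ≡ 19 mod 49]
  = (49|19)    [QR: 49 ≡ 1 mod 4, sign kept]
  = (11|19)    [49 ≡ 11 mod 19]
  = -(19|11)    [QR: both ≡ 3 mod 4, sign flips]
  = -(8|11)    [19 ≡ 8 mod 11]
  = (1|11)    [11 ≡ 3 mod 8 ⇒ (2|11)^3 = -1]
  = 1    [(1|11) = 1]
The Legendre symbol is 1, so x^2 ≡ -509 (mod 607) has solution.

yes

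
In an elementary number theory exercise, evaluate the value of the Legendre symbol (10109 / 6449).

1

(10109 / 6449)
  = (3660 / 6449)    [10109 ≡ 3660 mod 6449]
  = (915 / 6449)    [6449 ≡ 1 mod 8 ⇒ (2 / 6449)^2 = +1]
  = (6449 / 915)    [QR: 6449 ≡ 1 mod 4, sign kept]
  = (44 / 915)    [6449 ≡ 44 mod 915]
  = (11 / 915)    [915 ≡ 3 mod 8 ⇒ (2 / 915)^2 = +1]
  = -(915 / 11)    [QR: both ≡ 3 mod 4, sign flips]
  = -(2 / 11)    [915 ≡ 2 mod 11]
  = (1 / 11)    [11 ≡ 3 mod 8 ⇒ (2 / 11) = -1]
  = 1    [(1 / 11) = 1]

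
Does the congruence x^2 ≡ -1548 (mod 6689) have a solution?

yes

(-1548/6689)
  = (1548/6689)    [6689 ≡ 1 mod 4 ⇒ (-1/6689) = +1]
  = (387/6689)    [6689 ≡ 1 mod 8 ⇒ (2/6689)^2 = +1]
  = (6689/387)    [QR: 6689 ≡ 1 mod 4, sign kept]
  = (110/387)    [6689 ≡ 110 mod 387]
  = -(55/387)    [387 ≡ 3 mod 8 ⇒ (2/387) = -1]
  = (387/55)    [QR: both ≡ 3 mod 4, sign flips]
  = (2/55)    [387 ≡ 2 mod 55]
  = (1/55)    [55 ≡ 7 mod 8 ⇒ (2/55) = +1]
  = 1    [(1/55) = 1]
The Legendre symbol is 1, so x^2 ≡ -1548 (mod 6689) has solution.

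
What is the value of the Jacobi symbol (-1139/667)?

(-1139/667)
  = -(1139/667)    [667 ≡ 3 mod 4 ⇒ (-1/667) = -1]
  = -(472/667)    [1139 ≡ 472 mod 667]
  = (59/667)    [667 ≡ 3 mod 8 ⇒ (2/667)^3 = -1]
  = -(667/59)    [QR: both ≡ 3 mod 4, sign flips]
  = -(18/59)    [667 ≡ 18 mod 59]
  = (9/59)    [59 ≡ 3 mod 8 ⇒ (2/59) = -1]
  = (59/9)    [QR: 9 ≡ 1 mod 4, sign kept]
  = (5/9)    [59 ≡ 5 mod 9]
  = (9/5)    [QR: 5 ≡ 1 mod 4, sign kept]
  = (4/5)    [9 ≡ 4 mod 5]
  = (1/5)    [5 ≡ 5 mod 8 ⇒ (2/5)^2 = +1]
  = 1    [(1/5) = 1]

1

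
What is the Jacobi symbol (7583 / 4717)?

1

(7583 / 4717)
  = (2866 / 4717)    [7583 ≡ 2866 mod 4717]
  = -(1433 / 4717)    [4717 ≡ 5 mod 8 ⇒ (2 / 4717) = -1]
  = -(4717 / 1433)    [QR: 1433 ≡ 1 mod 4, sign kept]
  = -(418 / 1433)    [4717 ≡ 418 mod 1433]
  = -(209 / 1433)    [1433 ≡ 1 mod 8 ⇒ (2 / 1433) = +1]
  = -(1433 / 209)    [QR: 209 ≡ 1 mod 4, sign kept]
  = -(179 / 209)    [1433 ≡ 179 mod 209]
  = -(209 / 179)    [QR: 209 ≡ 1 mod 4, sign kept]
  = -(30 / 179)    [209 ≡ 30 mod 179]
  = (15 / 179)    [179 ≡ 3 mod 8 ⇒ (2 / 179) = -1]
  = -(179 / 15)    [QR: both ≡ 3 mod 4, sign flips]
  = -(14 / 15)    [179 ≡ 14 mod 15]
  = -(7 / 15)    [15 ≡ 7 mod 8 ⇒ (2 / 15) = +1]
  = (15 / 7)    [QR: both ≡ 3 mod 4, sign flips]
  = (1 / 7)    [15 ≡ 1 mod 7]
  = 1    [(1 / 7) = 1]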